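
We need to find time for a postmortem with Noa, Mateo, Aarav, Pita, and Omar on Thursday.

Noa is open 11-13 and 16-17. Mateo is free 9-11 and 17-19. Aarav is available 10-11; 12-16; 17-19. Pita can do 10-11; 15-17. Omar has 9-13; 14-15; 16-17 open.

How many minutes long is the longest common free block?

Noa ∩ Mateo: ∅.
Noa ∩ Mateo ∩ Aarav: ∅.
Noa ∩ Mateo ∩ Aarav ∩ Pita: ∅.
Noa ∩ Mateo ∩ Aarav ∩ Pita ∩ Omar: ∅.
There is no time when everyone is free.
No common window exists, so the longest block is 0 minutes.

0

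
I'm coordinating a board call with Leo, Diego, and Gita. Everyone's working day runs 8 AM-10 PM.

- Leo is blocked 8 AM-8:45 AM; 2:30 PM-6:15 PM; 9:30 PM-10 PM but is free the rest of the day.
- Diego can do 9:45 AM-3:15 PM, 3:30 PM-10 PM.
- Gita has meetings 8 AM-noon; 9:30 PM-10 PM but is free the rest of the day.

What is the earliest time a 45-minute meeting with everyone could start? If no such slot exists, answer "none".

12:00

Leo free: 08:45-14:30, 18:15-21:30 (invert busy blocks within the working day).
Diego free: 09:45-15:15, 15:30-22:00.
Gita free: 12:00-21:30 (invert busy blocks within the working day).
Leo ∩ Diego: 09:45-14:30, 18:15-21:30.
Leo ∩ Diego ∩ Gita: 12:00-14:30, 18:15-21:30.
Those are the intersection windows.
The first common window of at least 45 minutes is 12:00-14:30, so the earliest start is 12:00.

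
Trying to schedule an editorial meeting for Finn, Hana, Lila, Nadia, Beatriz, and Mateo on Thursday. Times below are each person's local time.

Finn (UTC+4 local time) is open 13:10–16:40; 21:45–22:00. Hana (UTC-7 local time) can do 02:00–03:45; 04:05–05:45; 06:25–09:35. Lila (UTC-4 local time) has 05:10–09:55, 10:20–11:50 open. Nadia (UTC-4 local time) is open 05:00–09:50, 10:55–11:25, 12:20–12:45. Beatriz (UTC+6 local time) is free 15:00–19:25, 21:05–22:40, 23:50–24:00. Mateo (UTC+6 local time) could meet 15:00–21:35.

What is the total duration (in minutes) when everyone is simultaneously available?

Finn in UTC: 09:10-12:40, 17:45-18:00 (subtract 4h to convert from UTC+4).
Hana in UTC: 09:00-10:45, 11:05-12:45, 13:25-16:35 (add 7h to convert from UTC-7).
Lila in UTC: 09:10-13:55, 14:20-15:50 (add 4h to convert from UTC-4).
Nadia in UTC: 09:00-13:50, 14:55-15:25, 16:20-16:45 (add 4h to convert from UTC-4).
Beatriz in UTC: 09:00-13:25, 15:05-16:40, 17:50-18:00 (subtract 6h to convert from UTC+6).
Mateo in UTC: 09:00-15:35 (subtract 6h to convert from UTC+6).
Finn ∩ Hana: 09:10-10:45, 11:05-12:40.
Finn ∩ Hana ∩ Lila: 09:10-10:45, 11:05-12:40.
Finn ∩ Hana ∩ Lila ∩ Nadia: 09:10-10:45, 11:05-12:40.
Finn ∩ Hana ∩ Lila ∩ Nadia ∩ Beatriz: 09:10-10:45, 11:05-12:40.
Finn ∩ Hana ∩ Lila ∩ Nadia ∩ Beatriz ∩ Mateo: 09:10-10:45, 11:05-12:40.
Those are the intersection windows.
Summing the common windows: 95 + 95 = 190 minutes.

190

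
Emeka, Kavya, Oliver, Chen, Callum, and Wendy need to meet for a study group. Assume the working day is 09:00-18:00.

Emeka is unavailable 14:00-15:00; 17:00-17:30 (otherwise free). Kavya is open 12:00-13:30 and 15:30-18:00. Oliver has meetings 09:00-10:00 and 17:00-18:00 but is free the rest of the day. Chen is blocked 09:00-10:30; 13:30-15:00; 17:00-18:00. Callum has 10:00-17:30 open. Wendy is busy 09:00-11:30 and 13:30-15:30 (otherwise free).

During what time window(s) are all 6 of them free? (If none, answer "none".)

Emeka free: 09:00-14:00, 15:00-17:00, 17:30-18:00 (invert busy blocks within the working day).
Kavya free: 12:00-13:30, 15:30-18:00.
Oliver free: 10:00-17:00 (invert busy blocks within the working day).
Chen free: 10:30-13:30, 15:00-17:00 (invert busy blocks within the working day).
Callum free: 10:00-17:30.
Wendy free: 11:30-13:30, 15:30-18:00 (invert busy blocks within the working day).
Emeka ∩ Kavya: 12:00-13:30, 15:30-17:00, 17:30-18:00.
Emeka ∩ Kavya ∩ Oliver: 12:00-13:30, 15:30-17:00.
Emeka ∩ Kavya ∩ Oliver ∩ Chen: 12:00-13:30, 15:30-17:00.
Emeka ∩ Kavya ∩ Oliver ∩ Chen ∩ Callum: 12:00-13:30, 15:30-17:00.
Emeka ∩ Kavya ∩ Oliver ∩ Chen ∩ Callum ∩ Wendy: 12:00-13:30, 15:30-17:00.

12:00-13:30, 15:30-17:00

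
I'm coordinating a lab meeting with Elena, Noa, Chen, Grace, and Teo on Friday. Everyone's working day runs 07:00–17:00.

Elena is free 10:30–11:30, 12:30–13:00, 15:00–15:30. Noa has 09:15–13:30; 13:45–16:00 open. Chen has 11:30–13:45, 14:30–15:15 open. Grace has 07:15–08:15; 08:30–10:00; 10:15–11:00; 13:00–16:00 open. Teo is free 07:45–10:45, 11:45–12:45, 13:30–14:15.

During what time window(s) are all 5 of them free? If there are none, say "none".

Elena ∩ Noa: 10:30-11:30, 12:30-13:00, 15:00-15:30.
Elena ∩ Noa ∩ Chen: 12:30-13:00, 15:00-15:15.
Elena ∩ Noa ∩ Chen ∩ Grace: 15:00-15:15.
Elena ∩ Noa ∩ Chen ∩ Grace ∩ Teo: ∅.
There is no time when everyone is free.

none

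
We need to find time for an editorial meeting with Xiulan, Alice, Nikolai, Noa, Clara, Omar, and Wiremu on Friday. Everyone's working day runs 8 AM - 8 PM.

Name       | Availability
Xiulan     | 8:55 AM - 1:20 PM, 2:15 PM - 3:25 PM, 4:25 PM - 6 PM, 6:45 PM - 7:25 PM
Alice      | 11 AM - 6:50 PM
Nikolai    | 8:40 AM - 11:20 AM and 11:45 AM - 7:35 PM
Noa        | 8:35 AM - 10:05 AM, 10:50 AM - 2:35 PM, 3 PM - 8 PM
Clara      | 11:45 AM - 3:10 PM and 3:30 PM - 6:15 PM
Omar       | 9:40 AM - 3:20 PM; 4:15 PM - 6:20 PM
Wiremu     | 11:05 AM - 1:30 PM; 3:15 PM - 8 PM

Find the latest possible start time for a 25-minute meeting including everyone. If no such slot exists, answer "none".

Xiulan ∩ Alice: 11:00-13:20, 14:15-15:25, 16:25-18:00, 18:45-18:50.
Xiulan ∩ Alice ∩ Nikolai: 11:00-11:20, 11:45-13:20, 14:15-15:25, 16:25-18:00, 18:45-18:50.
Xiulan ∩ Alice ∩ Nikolai ∩ Noa: 11:00-11:20, 11:45-13:20, 14:15-14:35, 15:00-15:25, 16:25-18:00, 18:45-18:50.
Xiulan ∩ Alice ∩ Nikolai ∩ Noa ∩ Clara: 11:45-13:20, 14:15-14:35, 15:00-15:10, 16:25-18:00.
Xiulan ∩ Alice ∩ Nikolai ∩ Noa ∩ Clara ∩ Omar: 11:45-13:20, 14:15-14:35, 15:00-15:10, 16:25-18:00.
Xiulan ∩ Alice ∩ Nikolai ∩ Noa ∩ Clara ∩ Omar ∩ Wiremu: 11:45-13:20, 16:25-18:00.
The last common window of at least 25 minutes is 16:25-18:00; a 25-minute meeting can start as late as 17:35 and still end by 18:00.

17:35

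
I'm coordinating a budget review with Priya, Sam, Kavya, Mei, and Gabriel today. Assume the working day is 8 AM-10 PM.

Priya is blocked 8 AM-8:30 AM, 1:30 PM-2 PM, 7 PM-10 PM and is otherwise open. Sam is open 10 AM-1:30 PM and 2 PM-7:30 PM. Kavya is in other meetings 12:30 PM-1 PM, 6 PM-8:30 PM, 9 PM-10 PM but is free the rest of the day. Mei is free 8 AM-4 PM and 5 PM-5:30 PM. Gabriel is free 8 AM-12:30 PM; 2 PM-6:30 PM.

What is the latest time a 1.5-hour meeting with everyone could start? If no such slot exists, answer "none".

14:30

Priya free: 08:30-13:30, 14:00-19:00 (invert busy blocks within the working day).
Sam free: 10:00-13:30, 14:00-19:30.
Kavya free: 08:00-12:30, 13:00-18:00, 20:30-21:00 (invert busy blocks within the working day).
Mei free: 08:00-16:00, 17:00-17:30.
Gabriel free: 08:00-12:30, 14:00-18:30.
Priya ∩ Sam: 10:00-13:30, 14:00-19:00.
Priya ∩ Sam ∩ Kavya: 10:00-12:30, 13:00-13:30, 14:00-18:00.
Priya ∩ Sam ∩ Kavya ∩ Mei: 10:00-12:30, 13:00-13:30, 14:00-16:00, 17:00-17:30.
Priya ∩ Sam ∩ Kavya ∩ Mei ∩ Gabriel: 10:00-12:30, 14:00-16:00, 17:00-17:30.
So the common availability across everyone is 10:00-12:30, 14:00-16:00, 17:00-17:30.
The last common window of at least 90 minutes is 14:00-16:00; a 90-minute meeting can start as late as 14:30 and still end by 16:00.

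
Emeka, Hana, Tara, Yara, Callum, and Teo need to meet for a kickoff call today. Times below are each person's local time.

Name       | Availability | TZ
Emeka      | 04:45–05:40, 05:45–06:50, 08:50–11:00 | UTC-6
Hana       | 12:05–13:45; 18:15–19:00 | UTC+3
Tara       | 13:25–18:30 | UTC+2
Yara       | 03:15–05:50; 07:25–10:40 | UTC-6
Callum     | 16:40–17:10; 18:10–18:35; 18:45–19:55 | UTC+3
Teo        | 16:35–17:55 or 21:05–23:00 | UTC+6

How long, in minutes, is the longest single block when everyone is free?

Emeka in UTC: 10:45-11:40, 11:45-12:50, 14:50-17:00 (add 6h to convert from UTC-6).
Hana in UTC: 09:05-10:45, 15:15-16:00 (subtract 3h to convert from UTC+3).
Tara in UTC: 11:25-16:30 (subtract 2h to convert from UTC+2).
Yara in UTC: 09:15-11:50, 13:25-16:40 (add 6h to convert from UTC-6).
Callum in UTC: 13:40-14:10, 15:10-15:35, 15:45-16:55 (subtract 3h to convert from UTC+3).
Teo in UTC: 10:35-11:55, 15:05-17:00 (subtract 6h to convert from UTC+6).
Emeka ∩ Hana: 15:15-16:00.
Emeka ∩ Hana ∩ Tara: 15:15-16:00.
Emeka ∩ Hana ∩ Tara ∩ Yara: 15:15-16:00.
Emeka ∩ Hana ∩ Tara ∩ Yara ∩ Callum: 15:15-15:35, 15:45-16:00.
Emeka ∩ Hana ∩ Tara ∩ Yara ∩ Callum ∩ Teo: 15:15-15:35, 15:45-16:00.
The longest is 15:15-15:35 at 20 minutes.

20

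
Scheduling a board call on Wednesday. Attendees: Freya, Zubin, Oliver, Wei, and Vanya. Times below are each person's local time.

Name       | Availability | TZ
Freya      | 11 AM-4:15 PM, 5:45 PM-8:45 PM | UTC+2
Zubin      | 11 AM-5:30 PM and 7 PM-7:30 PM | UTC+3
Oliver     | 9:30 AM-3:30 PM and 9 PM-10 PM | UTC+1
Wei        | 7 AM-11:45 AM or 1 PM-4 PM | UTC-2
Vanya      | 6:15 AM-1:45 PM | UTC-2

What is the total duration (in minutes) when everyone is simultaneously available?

285

Freya in UTC: 09:00-14:15, 15:45-18:45 (subtract 2h to convert from UTC+2).
Zubin in UTC: 08:00-14:30, 16:00-16:30 (subtract 3h to convert from UTC+3).
Oliver in UTC: 08:30-14:30, 20:00-21:00 (subtract 1h to convert from UTC+1).
Wei in UTC: 09:00-13:45, 15:00-18:00 (add 2h to convert from UTC-2).
Vanya in UTC: 08:15-15:45 (add 2h to convert from UTC-2).
Freya ∩ Zubin: 09:00-14:15, 16:00-16:30.
Freya ∩ Zubin ∩ Oliver: 09:00-14:15.
Freya ∩ Zubin ∩ Oliver ∩ Wei: 09:00-13:45.
Freya ∩ Zubin ∩ Oliver ∩ Wei ∩ Vanya: 09:00-13:45.
That's a single block of 285 minutes.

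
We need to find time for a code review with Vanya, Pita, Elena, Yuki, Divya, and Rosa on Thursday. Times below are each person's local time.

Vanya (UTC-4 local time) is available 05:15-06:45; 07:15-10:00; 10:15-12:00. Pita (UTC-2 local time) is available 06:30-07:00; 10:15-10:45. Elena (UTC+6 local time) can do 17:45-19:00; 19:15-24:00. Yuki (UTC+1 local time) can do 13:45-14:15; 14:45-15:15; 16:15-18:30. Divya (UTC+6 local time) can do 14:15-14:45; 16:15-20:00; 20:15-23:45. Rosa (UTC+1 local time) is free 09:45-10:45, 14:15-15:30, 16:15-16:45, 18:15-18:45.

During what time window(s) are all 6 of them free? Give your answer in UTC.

none

Vanya in UTC: 09:15-10:45, 11:15-14:00, 14:15-16:00 (add 4h to convert from UTC-4).
Pita in UTC: 08:30-09:00, 12:15-12:45 (add 2h to convert from UTC-2).
Elena in UTC: 11:45-13:00, 13:15-18:00 (subtract 6h to convert from UTC+6).
Yuki in UTC: 12:45-13:15, 13:45-14:15, 15:15-17:30 (subtract 1h to convert from UTC+1).
Divya in UTC: 08:15-08:45, 10:15-14:00, 14:15-17:45 (subtract 6h to convert from UTC+6).
Rosa in UTC: 08:45-09:45, 13:15-14:30, 15:15-15:45, 17:15-17:45 (subtract 1h to convert from UTC+1).
Vanya ∩ Pita: 12:15-12:45.
Vanya ∩ Pita ∩ Elena: 12:15-12:45.
Vanya ∩ Pita ∩ Elena ∩ Yuki: ∅.
Vanya ∩ Pita ∩ Elena ∩ Yuki ∩ Divya: ∅.
Vanya ∩ Pita ∩ Elena ∩ Yuki ∩ Divya ∩ Rosa: ∅.
There is no time when everyone is free.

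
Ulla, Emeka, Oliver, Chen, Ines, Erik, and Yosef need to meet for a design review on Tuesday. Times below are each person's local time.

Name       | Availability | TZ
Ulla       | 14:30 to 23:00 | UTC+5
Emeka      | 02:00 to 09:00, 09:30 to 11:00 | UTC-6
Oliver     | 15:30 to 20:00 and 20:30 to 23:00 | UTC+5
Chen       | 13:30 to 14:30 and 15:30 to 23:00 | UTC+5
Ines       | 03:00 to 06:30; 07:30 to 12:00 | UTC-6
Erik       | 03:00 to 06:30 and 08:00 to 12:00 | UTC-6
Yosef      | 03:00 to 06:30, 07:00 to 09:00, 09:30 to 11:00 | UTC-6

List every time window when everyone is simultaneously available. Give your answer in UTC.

10:30-12:30, 14:00-15:00, 15:30-17:00

Ulla in UTC: 09:30-18:00 (subtract 5h to convert from UTC+5).
Emeka in UTC: 08:00-15:00, 15:30-17:00 (add 6h to convert from UTC-6).
Oliver in UTC: 10:30-15:00, 15:30-18:00 (subtract 5h to convert from UTC+5).
Chen in UTC: 08:30-09:30, 10:30-18:00 (subtract 5h to convert from UTC+5).
Ines in UTC: 09:00-12:30, 13:30-18:00 (add 6h to convert from UTC-6).
Erik in UTC: 09:00-12:30, 14:00-18:00 (add 6h to convert from UTC-6).
Yosef in UTC: 09:00-12:30, 13:00-15:00, 15:30-17:00 (add 6h to convert from UTC-6).
Ulla ∩ Emeka: 09:30-15:00, 15:30-17:00.
Ulla ∩ Emeka ∩ Oliver: 10:30-15:00, 15:30-17:00.
Ulla ∩ Emeka ∩ Oliver ∩ Chen: 10:30-15:00, 15:30-17:00.
Ulla ∩ Emeka ∩ Oliver ∩ Chen ∩ Ines: 10:30-12:30, 13:30-15:00, 15:30-17:00.
Ulla ∩ Emeka ∩ Oliver ∩ Chen ∩ Ines ∩ Erik: 10:30-12:30, 14:00-15:00, 15:30-17:00.
Ulla ∩ Emeka ∩ Oliver ∩ Chen ∩ Ines ∩ Erik ∩ Yosef: 10:30-12:30, 14:00-15:00, 15:30-17:00.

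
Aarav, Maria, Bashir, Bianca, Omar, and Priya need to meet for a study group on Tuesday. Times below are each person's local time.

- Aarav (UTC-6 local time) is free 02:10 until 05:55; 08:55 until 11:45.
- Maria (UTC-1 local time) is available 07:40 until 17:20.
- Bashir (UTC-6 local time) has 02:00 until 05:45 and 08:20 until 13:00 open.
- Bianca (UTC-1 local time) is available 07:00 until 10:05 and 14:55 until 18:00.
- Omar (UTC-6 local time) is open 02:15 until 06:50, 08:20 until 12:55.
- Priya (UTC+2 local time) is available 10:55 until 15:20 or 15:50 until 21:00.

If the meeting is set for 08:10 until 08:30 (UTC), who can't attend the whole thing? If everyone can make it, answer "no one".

Aarav in UTC: 08:10-11:55, 14:55-17:45 (add 6h to convert from UTC-6).
Maria in UTC: 08:40-18:20 (add 1h to convert from UTC-1).
Bashir in UTC: 08:00-11:45, 14:20-19:00 (add 6h to convert from UTC-6).
Bianca in UTC: 08:00-11:05, 15:55-19:00 (add 1h to convert from UTC-1).
Omar in UTC: 08:15-12:50, 14:20-18:55 (add 6h to convert from UTC-6).
Priya in UTC: 08:55-13:20, 13:50-19:00 (subtract 2h to convert from UTC+2).
Aarav: free for 08:10-08:30. Maria: not fully free for 08:10-08:30. Bashir: free for 08:10-08:30. Bianca: free for 08:10-08:30. Omar: not fully free for 08:10-08:30. Priya: not fully free for 08:10-08:30.

Maria, Omar, Priya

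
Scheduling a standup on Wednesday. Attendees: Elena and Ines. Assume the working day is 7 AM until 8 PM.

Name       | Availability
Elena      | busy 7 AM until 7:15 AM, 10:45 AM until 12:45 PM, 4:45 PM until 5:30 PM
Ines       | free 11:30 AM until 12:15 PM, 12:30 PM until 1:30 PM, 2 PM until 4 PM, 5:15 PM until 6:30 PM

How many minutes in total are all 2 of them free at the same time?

225

Elena free: 07:15-10:45, 12:45-16:45, 17:30-20:00 (invert busy blocks within the working day).
Ines free: 11:30-12:15, 12:30-13:30, 14:00-16:00, 17:15-18:30.
Elena ∩ Ines: 12:45-13:30, 14:00-16:00, 17:30-18:30.
Those are the intersection windows.
Summing the common windows: 45 + 120 + 60 = 225 minutes.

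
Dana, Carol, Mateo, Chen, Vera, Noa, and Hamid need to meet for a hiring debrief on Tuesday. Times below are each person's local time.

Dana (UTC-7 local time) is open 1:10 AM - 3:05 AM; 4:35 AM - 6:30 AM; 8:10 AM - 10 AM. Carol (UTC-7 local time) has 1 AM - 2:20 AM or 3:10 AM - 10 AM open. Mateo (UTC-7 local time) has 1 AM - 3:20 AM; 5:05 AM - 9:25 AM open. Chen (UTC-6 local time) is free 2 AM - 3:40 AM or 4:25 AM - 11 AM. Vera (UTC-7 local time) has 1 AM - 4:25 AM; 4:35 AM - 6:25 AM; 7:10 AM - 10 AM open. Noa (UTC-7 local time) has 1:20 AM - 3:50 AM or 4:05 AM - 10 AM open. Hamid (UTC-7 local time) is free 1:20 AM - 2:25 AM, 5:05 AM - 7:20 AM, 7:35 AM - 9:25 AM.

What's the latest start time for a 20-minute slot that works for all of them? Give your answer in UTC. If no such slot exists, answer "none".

Dana in UTC: 08:10-10:05, 11:35-13:30, 15:10-17:00 (add 7h to convert from UTC-7).
Carol in UTC: 08:00-09:20, 10:10-17:00 (add 7h to convert from UTC-7).
Mateo in UTC: 08:00-10:20, 12:05-16:25 (add 7h to convert from UTC-7).
Chen in UTC: 08:00-09:40, 10:25-17:00 (add 6h to convert from UTC-6).
Vera in UTC: 08:00-11:25, 11:35-13:25, 14:10-17:00 (add 7h to convert from UTC-7).
Noa in UTC: 08:20-10:50, 11:05-17:00 (add 7h to convert from UTC-7).
Hamid in UTC: 08:20-09:25, 12:05-14:20, 14:35-16:25 (add 7h to convert from UTC-7).
Dana ∩ Carol: 08:10-09:20, 11:35-13:30, 15:10-17:00.
Dana ∩ Carol ∩ Mateo: 08:10-09:20, 12:05-13:30, 15:10-16:25.
Dana ∩ Carol ∩ Mateo ∩ Chen: 08:10-09:20, 12:05-13:30, 15:10-16:25.
Dana ∩ Carol ∩ Mateo ∩ Chen ∩ Vera: 08:10-09:20, 12:05-13:25, 15:10-16:25.
Dana ∩ Carol ∩ Mateo ∩ Chen ∩ Vera ∩ Noa: 08:20-09:20, 12:05-13:25, 15:10-16:25.
Dana ∩ Carol ∩ Mateo ∩ Chen ∩ Vera ∩ Noa ∩ Hamid: 08:20-09:20, 12:05-13:25, 15:10-16:25.
Those are the intersection windows.
The last common window of at least 20 minutes is 15:10-16:25; a 20-minute meeting can start as late as 16:05 and still end by 16:25.

16:05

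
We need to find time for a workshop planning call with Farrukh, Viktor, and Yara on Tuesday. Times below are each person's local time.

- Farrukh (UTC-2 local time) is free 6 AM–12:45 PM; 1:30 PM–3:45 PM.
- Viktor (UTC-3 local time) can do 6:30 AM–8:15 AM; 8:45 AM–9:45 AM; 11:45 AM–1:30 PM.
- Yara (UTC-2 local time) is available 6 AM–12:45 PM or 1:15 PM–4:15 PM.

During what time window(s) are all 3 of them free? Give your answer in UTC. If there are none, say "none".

09:30-11:15, 11:45-12:45, 15:30-16:30

Farrukh in UTC: 08:00-14:45, 15:30-17:45 (add 2h to convert from UTC-2).
Viktor in UTC: 09:30-11:15, 11:45-12:45, 14:45-16:30 (add 3h to convert from UTC-3).
Yara in UTC: 08:00-14:45, 15:15-18:15 (add 2h to convert from UTC-2).
Farrukh ∩ Viktor: 09:30-11:15, 11:45-12:45, 15:30-16:30.
Farrukh ∩ Viktor ∩ Yara: 09:30-11:15, 11:45-12:45, 15:30-16:30.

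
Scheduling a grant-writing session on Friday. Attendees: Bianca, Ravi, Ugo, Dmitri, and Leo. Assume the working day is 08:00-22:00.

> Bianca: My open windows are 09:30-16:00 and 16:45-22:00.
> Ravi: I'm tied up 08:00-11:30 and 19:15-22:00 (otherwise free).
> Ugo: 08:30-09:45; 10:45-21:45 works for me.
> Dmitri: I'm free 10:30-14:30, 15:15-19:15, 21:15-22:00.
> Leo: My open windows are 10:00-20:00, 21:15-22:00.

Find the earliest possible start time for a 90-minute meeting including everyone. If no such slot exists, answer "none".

11:30

Bianca free: 09:30-16:00, 16:45-22:00.
Ravi free: 11:30-19:15 (invert busy blocks within the working day).
Ugo free: 08:30-09:45, 10:45-21:45.
Dmitri free: 10:30-14:30, 15:15-19:15, 21:15-22:00.
Leo free: 10:00-20:00, 21:15-22:00.
Bianca ∩ Ravi: 11:30-16:00, 16:45-19:15.
Bianca ∩ Ravi ∩ Ugo: 11:30-16:00, 16:45-19:15.
Bianca ∩ Ravi ∩ Ugo ∩ Dmitri: 11:30-14:30, 15:15-16:00, 16:45-19:15.
Bianca ∩ Ravi ∩ Ugo ∩ Dmitri ∩ Leo: 11:30-14:30, 15:15-16:00, 16:45-19:15.
So the common availability across everyone is 11:30-14:30, 15:15-16:00, 16:45-19:15.
The first common window of at least 90 minutes is 11:30-14:30, so the earliest start is 11:30.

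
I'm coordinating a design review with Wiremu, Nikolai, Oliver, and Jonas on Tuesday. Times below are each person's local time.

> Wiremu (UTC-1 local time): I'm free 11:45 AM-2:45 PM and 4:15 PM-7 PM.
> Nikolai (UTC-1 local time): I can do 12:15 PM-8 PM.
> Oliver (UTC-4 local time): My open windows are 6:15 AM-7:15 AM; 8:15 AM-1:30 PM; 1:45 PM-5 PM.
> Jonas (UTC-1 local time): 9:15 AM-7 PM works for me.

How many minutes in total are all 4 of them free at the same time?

Wiremu in UTC: 12:45-15:45, 17:15-20:00 (add 1h to convert from UTC-1).
Nikolai in UTC: 13:15-21:00 (add 1h to convert from UTC-1).
Oliver in UTC: 10:15-11:15, 12:15-17:30, 17:45-21:00 (add 4h to convert from UTC-4).
Jonas in UTC: 10:15-20:00 (add 1h to convert from UTC-1).
Wiremu ∩ Nikolai: 13:15-15:45, 17:15-20:00.
Wiremu ∩ Nikolai ∩ Oliver: 13:15-15:45, 17:15-17:30, 17:45-20:00.
Wiremu ∩ Nikolai ∩ Oliver ∩ Jonas: 13:15-15:45, 17:15-17:30, 17:45-20:00.
Those are the intersection windows.
Summing the common windows: 150 + 15 + 135 = 300 minutes.

300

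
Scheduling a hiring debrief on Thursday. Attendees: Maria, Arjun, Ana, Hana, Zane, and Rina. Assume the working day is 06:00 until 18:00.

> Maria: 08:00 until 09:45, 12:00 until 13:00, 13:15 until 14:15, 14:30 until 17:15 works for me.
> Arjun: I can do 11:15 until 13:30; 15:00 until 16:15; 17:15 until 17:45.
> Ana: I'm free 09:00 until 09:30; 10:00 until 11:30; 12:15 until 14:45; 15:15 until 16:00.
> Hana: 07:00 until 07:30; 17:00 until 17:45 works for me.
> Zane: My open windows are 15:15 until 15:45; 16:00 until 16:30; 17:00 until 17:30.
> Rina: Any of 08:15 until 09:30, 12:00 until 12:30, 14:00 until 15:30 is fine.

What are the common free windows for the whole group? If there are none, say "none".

Maria ∩ Arjun: 12:00-13:00, 13:15-13:30, 15:00-16:15.
Maria ∩ Arjun ∩ Ana: 12:15-13:00, 13:15-13:30, 15:15-16:00.
Maria ∩ Arjun ∩ Ana ∩ Hana: ∅.
Maria ∩ Arjun ∩ Ana ∩ Hana ∩ Zane: ∅.
Maria ∩ Arjun ∩ Ana ∩ Hana ∩ Zane ∩ Rina: ∅.
There is no time when everyone is free.

none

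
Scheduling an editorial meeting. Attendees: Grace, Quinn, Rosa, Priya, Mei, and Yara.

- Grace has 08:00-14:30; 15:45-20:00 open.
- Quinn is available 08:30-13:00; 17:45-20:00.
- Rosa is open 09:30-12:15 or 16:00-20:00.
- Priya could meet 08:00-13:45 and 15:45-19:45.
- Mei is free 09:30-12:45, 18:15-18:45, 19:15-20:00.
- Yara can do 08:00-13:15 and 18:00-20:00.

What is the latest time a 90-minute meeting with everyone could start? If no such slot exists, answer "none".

Grace ∩ Quinn: 08:30-13:00, 17:45-20:00.
Grace ∩ Quinn ∩ Rosa: 09:30-12:15, 17:45-20:00.
Grace ∩ Quinn ∩ Rosa ∩ Priya: 09:30-12:15, 17:45-19:45.
Grace ∩ Quinn ∩ Rosa ∩ Priya ∩ Mei: 09:30-12:15, 18:15-18:45, 19:15-19:45.
Grace ∩ Quinn ∩ Rosa ∩ Priya ∩ Mei ∩ Yara: 09:30-12:15, 18:15-18:45, 19:15-19:45.
Those are the intersection windows.
The last common window of at least 90 minutes is 09:30-12:15; a 90-minute meeting can start as late as 10:45 and still end by 12:15.

10:45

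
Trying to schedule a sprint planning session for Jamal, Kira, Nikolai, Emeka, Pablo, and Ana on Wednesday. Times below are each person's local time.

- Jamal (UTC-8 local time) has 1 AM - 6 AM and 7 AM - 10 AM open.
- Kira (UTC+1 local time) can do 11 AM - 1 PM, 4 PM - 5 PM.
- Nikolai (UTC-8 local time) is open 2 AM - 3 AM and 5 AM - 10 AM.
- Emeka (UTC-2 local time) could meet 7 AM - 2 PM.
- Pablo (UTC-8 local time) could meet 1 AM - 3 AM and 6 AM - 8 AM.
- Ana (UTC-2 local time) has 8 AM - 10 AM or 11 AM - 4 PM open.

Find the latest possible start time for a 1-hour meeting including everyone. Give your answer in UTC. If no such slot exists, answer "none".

15:00

Jamal in UTC: 09:00-14:00, 15:00-18:00 (add 8h to convert from UTC-8).
Kira in UTC: 10:00-12:00, 15:00-16:00 (subtract 1h to convert from UTC+1).
Nikolai in UTC: 10:00-11:00, 13:00-18:00 (add 8h to convert from UTC-8).
Emeka in UTC: 09:00-16:00 (add 2h to convert from UTC-2).
Pablo in UTC: 09:00-11:00, 14:00-16:00 (add 8h to convert from UTC-8).
Ana in UTC: 10:00-12:00, 13:00-18:00 (add 2h to convert from UTC-2).
Jamal ∩ Kira: 10:00-12:00, 15:00-16:00.
Jamal ∩ Kira ∩ Nikolai: 10:00-11:00, 15:00-16:00.
Jamal ∩ Kira ∩ Nikolai ∩ Emeka: 10:00-11:00, 15:00-16:00.
Jamal ∩ Kira ∩ Nikolai ∩ Emeka ∩ Pablo: 10:00-11:00, 15:00-16:00.
Jamal ∩ Kira ∩ Nikolai ∩ Emeka ∩ Pablo ∩ Ana: 10:00-11:00, 15:00-16:00.
The last common window of at least 60 minutes is 15:00-16:00; a 60-minute meeting can start as late as 15:00 and still end by 16:00.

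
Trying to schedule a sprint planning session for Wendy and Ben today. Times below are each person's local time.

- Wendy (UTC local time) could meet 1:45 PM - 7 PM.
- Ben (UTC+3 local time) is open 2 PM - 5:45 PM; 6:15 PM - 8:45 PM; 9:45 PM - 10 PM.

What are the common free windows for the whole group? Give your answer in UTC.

13:45-14:45, 15:15-17:45, 18:45-19:00

Wendy in UTC: 13:45-19:00.
Ben in UTC: 11:00-14:45, 15:15-17:45, 18:45-19:00 (subtract 3h to convert from UTC+3).
Wendy ∩ Ben: 13:45-14:45, 15:15-17:45, 18:45-19:00.
Those are the intersection windows.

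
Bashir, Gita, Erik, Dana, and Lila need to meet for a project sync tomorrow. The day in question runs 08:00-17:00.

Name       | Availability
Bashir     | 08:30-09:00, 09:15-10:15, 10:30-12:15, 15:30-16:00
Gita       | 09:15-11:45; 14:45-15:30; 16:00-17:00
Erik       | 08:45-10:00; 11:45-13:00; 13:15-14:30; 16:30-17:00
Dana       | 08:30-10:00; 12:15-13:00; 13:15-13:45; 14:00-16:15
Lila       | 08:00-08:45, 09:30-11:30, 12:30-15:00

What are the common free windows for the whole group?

Bashir ∩ Gita: 09:15-10:15, 10:30-11:45.
Bashir ∩ Gita ∩ Erik: 09:15-10:00.
Bashir ∩ Gita ∩ Erik ∩ Dana: 09:15-10:00.
Bashir ∩ Gita ∩ Erik ∩ Dana ∩ Lila: 09:30-10:00.

09:30-10:00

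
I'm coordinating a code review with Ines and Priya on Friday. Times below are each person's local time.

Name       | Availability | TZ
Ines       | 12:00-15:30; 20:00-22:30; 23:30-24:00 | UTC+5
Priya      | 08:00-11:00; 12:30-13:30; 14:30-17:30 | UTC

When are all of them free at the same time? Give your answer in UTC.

08:00-10:30, 15:00-17:30

Ines in UTC: 07:00-10:30, 15:00-17:30, 18:30-19:00 (subtract 5h to convert from UTC+5).
Priya in UTC: 08:00-11:00, 12:30-13:30, 14:30-17:30.
Ines ∩ Priya: 08:00-10:30, 15:00-17:30.
Those are the intersection windows.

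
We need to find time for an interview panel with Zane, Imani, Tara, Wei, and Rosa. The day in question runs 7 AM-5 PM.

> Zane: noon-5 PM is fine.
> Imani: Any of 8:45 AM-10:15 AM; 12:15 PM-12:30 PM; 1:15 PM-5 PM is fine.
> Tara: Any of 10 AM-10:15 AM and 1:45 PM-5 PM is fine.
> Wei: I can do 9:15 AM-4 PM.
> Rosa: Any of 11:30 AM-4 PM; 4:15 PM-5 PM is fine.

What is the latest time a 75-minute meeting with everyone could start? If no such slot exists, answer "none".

14:45

Zane ∩ Imani: 12:15-12:30, 13:15-17:00.
Zane ∩ Imani ∩ Tara: 13:45-17:00.
Zane ∩ Imani ∩ Tara ∩ Wei: 13:45-16:00.
Zane ∩ Imani ∩ Tara ∩ Wei ∩ Rosa: 13:45-16:00.
The last common window of at least 75 minutes is 13:45-16:00; a 75-minute meeting can start as late as 14:45 and still end by 16:00.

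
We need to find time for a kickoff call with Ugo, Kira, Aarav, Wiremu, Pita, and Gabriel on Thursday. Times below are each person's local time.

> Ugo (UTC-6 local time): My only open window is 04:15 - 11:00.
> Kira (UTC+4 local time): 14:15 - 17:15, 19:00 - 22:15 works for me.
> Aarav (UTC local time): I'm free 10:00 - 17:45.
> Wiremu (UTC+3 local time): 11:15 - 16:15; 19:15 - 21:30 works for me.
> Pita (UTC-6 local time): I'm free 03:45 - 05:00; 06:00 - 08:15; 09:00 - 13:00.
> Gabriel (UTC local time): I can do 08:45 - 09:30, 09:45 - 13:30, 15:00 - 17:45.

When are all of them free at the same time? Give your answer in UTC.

Ugo in UTC: 10:15-17:00 (add 6h to convert from UTC-6).
Kira in UTC: 10:15-13:15, 15:00-18:15 (subtract 4h to convert from UTC+4).
Aarav in UTC: 10:00-17:45.
Wiremu in UTC: 08:15-13:15, 16:15-18:30 (subtract 3h to convert from UTC+3).
Pita in UTC: 09:45-11:00, 12:00-14:15, 15:00-19:00 (add 6h to convert from UTC-6).
Gabriel in UTC: 08:45-09:30, 09:45-13:30, 15:00-17:45.
Ugo ∩ Kira: 10:15-13:15, 15:00-17:00.
Ugo ∩ Kira ∩ Aarav: 10:15-13:15, 15:00-17:00.
Ugo ∩ Kira ∩ Aarav ∩ Wiremu: 10:15-13:15, 16:15-17:00.
Ugo ∩ Kira ∩ Aarav ∩ Wiremu ∩ Pita: 10:15-11:00, 12:00-13:15, 16:15-17:00.
Ugo ∩ Kira ∩ Aarav ∩ Wiremu ∩ Pita ∩ Gabriel: 10:15-11:00, 12:00-13:15, 16:15-17:00.

10:15-11:00, 12:00-13:15, 16:15-17:00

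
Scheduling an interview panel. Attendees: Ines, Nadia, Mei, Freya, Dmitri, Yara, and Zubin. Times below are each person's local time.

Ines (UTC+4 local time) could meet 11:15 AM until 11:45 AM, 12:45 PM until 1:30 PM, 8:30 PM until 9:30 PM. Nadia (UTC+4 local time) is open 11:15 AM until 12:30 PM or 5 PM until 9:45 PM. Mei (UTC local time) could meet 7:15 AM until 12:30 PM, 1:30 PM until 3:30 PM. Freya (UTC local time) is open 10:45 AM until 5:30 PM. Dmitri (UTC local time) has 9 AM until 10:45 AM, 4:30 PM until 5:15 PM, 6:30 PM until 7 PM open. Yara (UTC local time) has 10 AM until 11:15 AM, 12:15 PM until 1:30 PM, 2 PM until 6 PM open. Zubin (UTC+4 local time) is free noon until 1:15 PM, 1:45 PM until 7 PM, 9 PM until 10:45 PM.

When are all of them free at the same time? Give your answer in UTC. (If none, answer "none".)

Ines in UTC: 07:15-07:45, 08:45-09:30, 16:30-17:30 (subtract 4h to convert from UTC+4).
Nadia in UTC: 07:15-08:30, 13:00-17:45 (subtract 4h to convert from UTC+4).
Mei in UTC: 07:15-12:30, 13:30-15:30.
Freya in UTC: 10:45-17:30.
Dmitri in UTC: 09:00-10:45, 16:30-17:15, 18:30-19:00.
Yara in UTC: 10:00-11:15, 12:15-13:30, 14:00-18:00.
Zubin in UTC: 08:00-09:15, 09:45-15:00, 17:00-18:45 (subtract 4h to convert from UTC+4).
Ines ∩ Nadia: 07:15-07:45, 16:30-17:30.
Ines ∩ Nadia ∩ Mei: 07:15-07:45.
Ines ∩ Nadia ∩ Mei ∩ Freya: ∅.
Ines ∩ Nadia ∩ Mei ∩ Freya ∩ Dmitri: ∅.
Ines ∩ Nadia ∩ Mei ∩ Freya ∩ Dmitri ∩ Yara: ∅.
Ines ∩ Nadia ∩ Mei ∩ Freya ∩ Dmitri ∩ Yara ∩ Zubin: ∅.
There is no time when everyone is free.

none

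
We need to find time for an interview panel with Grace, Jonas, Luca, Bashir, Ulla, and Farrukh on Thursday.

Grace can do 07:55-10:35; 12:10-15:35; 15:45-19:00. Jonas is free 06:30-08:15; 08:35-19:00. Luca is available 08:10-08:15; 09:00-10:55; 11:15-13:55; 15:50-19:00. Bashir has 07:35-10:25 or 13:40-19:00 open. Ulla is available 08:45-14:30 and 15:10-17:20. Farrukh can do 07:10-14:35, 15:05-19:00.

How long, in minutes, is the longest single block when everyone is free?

Grace ∩ Jonas: 07:55-08:15, 08:35-10:35, 12:10-15:35, 15:45-19:00.
Grace ∩ Jonas ∩ Luca: 08:10-08:15, 09:00-10:35, 12:10-13:55, 15:50-19:00.
Grace ∩ Jonas ∩ Luca ∩ Bashir: 08:10-08:15, 09:00-10:25, 13:40-13:55, 15:50-19:00.
Grace ∩ Jonas ∩ Luca ∩ Bashir ∩ Ulla: 09:00-10:25, 13:40-13:55, 15:50-17:20.
Grace ∩ Jonas ∩ Luca ∩ Bashir ∩ Ulla ∩ Farrukh: 09:00-10:25, 13:40-13:55, 15:50-17:20.
So the common availability across everyone is 09:00-10:25, 13:40-13:55, 15:50-17:20.
The longest is 15:50-17:20 at 90 minutes.

90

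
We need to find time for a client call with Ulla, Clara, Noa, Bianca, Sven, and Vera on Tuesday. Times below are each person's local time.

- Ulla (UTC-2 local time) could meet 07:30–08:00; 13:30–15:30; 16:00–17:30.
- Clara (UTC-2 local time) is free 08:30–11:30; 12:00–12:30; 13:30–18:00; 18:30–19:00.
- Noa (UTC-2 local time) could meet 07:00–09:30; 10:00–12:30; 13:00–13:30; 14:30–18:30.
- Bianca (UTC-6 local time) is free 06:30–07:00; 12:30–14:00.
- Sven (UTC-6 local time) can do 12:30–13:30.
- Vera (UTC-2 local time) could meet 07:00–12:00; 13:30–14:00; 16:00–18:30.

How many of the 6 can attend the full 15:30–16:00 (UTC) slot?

Ulla in UTC: 09:30-10:00, 15:30-17:30, 18:00-19:30 (add 2h to convert from UTC-2).
Clara in UTC: 10:30-13:30, 14:00-14:30, 15:30-20:00, 20:30-21:00 (add 2h to convert from UTC-2).
Noa in UTC: 09:00-11:30, 12:00-14:30, 15:00-15:30, 16:30-20:30 (add 2h to convert from UTC-2).
Bianca in UTC: 12:30-13:00, 18:30-20:00 (add 6h to convert from UTC-6).
Sven in UTC: 18:30-19:30 (add 6h to convert from UTC-6).
Vera in UTC: 09:00-14:00, 15:30-16:00, 18:00-20:30 (add 2h to convert from UTC-2).
Ulla, Clara, and Vera can make the full 15:30-16:00 slot — that's 3.

3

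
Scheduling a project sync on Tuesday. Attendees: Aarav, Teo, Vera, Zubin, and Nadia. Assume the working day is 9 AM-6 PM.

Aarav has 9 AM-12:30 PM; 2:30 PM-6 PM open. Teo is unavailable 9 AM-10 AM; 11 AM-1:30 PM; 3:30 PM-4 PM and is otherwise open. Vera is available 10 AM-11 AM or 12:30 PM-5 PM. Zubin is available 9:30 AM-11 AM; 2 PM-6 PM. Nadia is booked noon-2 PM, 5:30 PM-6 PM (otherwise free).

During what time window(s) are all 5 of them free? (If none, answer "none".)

10:00-11:00, 14:30-15:30, 16:00-17:00

Aarav free: 09:00-12:30, 14:30-18:00.
Teo free: 10:00-11:00, 13:30-15:30, 16:00-18:00 (invert busy blocks within the working day).
Vera free: 10:00-11:00, 12:30-17:00.
Zubin free: 09:30-11:00, 14:00-18:00.
Nadia free: 09:00-12:00, 14:00-17:30 (invert busy blocks within the working day).
Aarav ∩ Teo: 10:00-11:00, 14:30-15:30, 16:00-18:00.
Aarav ∩ Teo ∩ Vera: 10:00-11:00, 14:30-15:30, 16:00-17:00.
Aarav ∩ Teo ∩ Vera ∩ Zubin: 10:00-11:00, 14:30-15:30, 16:00-17:00.
Aarav ∩ Teo ∩ Vera ∩ Zubin ∩ Nadia: 10:00-11:00, 14:30-15:30, 16:00-17:00.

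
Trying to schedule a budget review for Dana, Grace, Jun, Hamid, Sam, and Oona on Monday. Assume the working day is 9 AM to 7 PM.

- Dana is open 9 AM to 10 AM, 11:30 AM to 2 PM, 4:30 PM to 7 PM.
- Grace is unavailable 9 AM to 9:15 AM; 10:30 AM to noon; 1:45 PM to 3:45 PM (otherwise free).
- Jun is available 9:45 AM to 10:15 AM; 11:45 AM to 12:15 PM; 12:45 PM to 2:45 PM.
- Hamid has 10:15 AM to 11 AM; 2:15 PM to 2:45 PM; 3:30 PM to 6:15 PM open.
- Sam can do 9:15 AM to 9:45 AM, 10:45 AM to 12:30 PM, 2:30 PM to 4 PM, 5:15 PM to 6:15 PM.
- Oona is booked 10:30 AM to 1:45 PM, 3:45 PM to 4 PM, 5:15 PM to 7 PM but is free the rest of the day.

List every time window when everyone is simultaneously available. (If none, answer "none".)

Dana free: 09:00-10:00, 11:30-14:00, 16:30-19:00.
Grace free: 09:15-10:30, 12:00-13:45, 15:45-19:00 (invert busy blocks within the working day).
Jun free: 09:45-10:15, 11:45-12:15, 12:45-14:45.
Hamid free: 10:15-11:00, 14:15-14:45, 15:30-18:15.
Sam free: 09:15-09:45, 10:45-12:30, 14:30-16:00, 17:15-18:15.
Oona free: 09:00-10:30, 13:45-15:45, 16:00-17:15 (invert busy blocks within the working day).
Dana ∩ Grace: 09:15-10:00, 12:00-13:45, 16:30-19:00.
Dana ∩ Grace ∩ Jun: 09:45-10:00, 12:00-12:15, 12:45-13:45.
Dana ∩ Grace ∩ Jun ∩ Hamid: ∅.
Dana ∩ Grace ∩ Jun ∩ Hamid ∩ Sam: ∅.
Dana ∩ Grace ∩ Jun ∩ Hamid ∩ Sam ∩ Oona: ∅.
There is no time when everyone is free.

none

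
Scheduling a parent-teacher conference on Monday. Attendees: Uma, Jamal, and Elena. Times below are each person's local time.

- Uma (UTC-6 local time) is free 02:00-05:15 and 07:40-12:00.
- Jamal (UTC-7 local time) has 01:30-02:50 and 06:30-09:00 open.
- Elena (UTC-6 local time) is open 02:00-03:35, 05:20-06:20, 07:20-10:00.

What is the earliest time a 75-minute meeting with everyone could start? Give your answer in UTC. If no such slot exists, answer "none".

13:40

Uma in UTC: 08:00-11:15, 13:40-18:00 (add 6h to convert from UTC-6).
Jamal in UTC: 08:30-09:50, 13:30-16:00 (add 7h to convert from UTC-7).
Elena in UTC: 08:00-09:35, 11:20-12:20, 13:20-16:00 (add 6h to convert from UTC-6).
Uma ∩ Jamal: 08:30-09:50, 13:40-16:00.
Uma ∩ Jamal ∩ Elena: 08:30-09:35, 13:40-16:00.
So the common availability across everyone is 08:30-09:35, 13:40-16:00.
The first common window of at least 75 minutes is 13:40-16:00, so the earliest start is 13:40.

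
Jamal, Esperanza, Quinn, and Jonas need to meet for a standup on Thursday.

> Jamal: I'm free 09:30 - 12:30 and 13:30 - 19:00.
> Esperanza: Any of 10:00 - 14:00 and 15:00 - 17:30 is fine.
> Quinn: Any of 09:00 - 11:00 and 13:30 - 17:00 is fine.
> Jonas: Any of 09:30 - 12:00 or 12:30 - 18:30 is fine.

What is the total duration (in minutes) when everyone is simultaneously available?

210

Jamal ∩ Esperanza: 10:00-12:30, 13:30-14:00, 15:00-17:30.
Jamal ∩ Esperanza ∩ Quinn: 10:00-11:00, 13:30-14:00, 15:00-17:00.
Jamal ∩ Esperanza ∩ Quinn ∩ Jonas: 10:00-11:00, 13:30-14:00, 15:00-17:00.
So the common availability across everyone is 10:00-11:00, 13:30-14:00, 15:00-17:00.
Summing the common windows: 60 + 30 + 120 = 210 minutes.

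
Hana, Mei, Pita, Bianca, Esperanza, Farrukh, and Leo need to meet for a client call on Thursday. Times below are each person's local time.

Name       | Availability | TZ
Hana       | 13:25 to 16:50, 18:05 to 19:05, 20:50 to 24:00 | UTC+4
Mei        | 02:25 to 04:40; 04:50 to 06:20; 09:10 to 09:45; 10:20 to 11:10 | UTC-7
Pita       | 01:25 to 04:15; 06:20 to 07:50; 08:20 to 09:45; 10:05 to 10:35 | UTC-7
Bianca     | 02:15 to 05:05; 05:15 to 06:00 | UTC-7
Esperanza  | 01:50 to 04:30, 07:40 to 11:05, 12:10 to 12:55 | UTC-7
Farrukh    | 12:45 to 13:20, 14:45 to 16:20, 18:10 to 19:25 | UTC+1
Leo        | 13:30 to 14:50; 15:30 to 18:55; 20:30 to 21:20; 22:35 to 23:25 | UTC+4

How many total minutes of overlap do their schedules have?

0

Hana in UTC: 09:25-12:50, 14:05-15:05, 16:50-20:00 (subtract 4h to convert from UTC+4).
Mei in UTC: 09:25-11:40, 11:50-13:20, 16:10-16:45, 17:20-18:10 (add 7h to convert from UTC-7).
Pita in UTC: 08:25-11:15, 13:20-14:50, 15:20-16:45, 17:05-17:35 (add 7h to convert from UTC-7).
Bianca in UTC: 09:15-12:05, 12:15-13:00 (add 7h to convert from UTC-7).
Esperanza in UTC: 08:50-11:30, 14:40-18:05, 19:10-19:55 (add 7h to convert from UTC-7).
Farrukh in UTC: 11:45-12:20, 13:45-15:20, 17:10-18:25 (subtract 1h to convert from UTC+1).
Leo in UTC: 09:30-10:50, 11:30-14:55, 16:30-17:20, 18:35-19:25 (subtract 4h to convert from UTC+4).
Hana ∩ Mei: 09:25-11:40, 11:50-12:50, 17:20-18:10.
Hana ∩ Mei ∩ Pita: 09:25-11:15, 17:20-17:35.
Hana ∩ Mei ∩ Pita ∩ Bianca: 09:25-11:15.
Hana ∩ Mei ∩ Pita ∩ Bianca ∩ Esperanza: 09:25-11:15.
Hana ∩ Mei ∩ Pita ∩ Bianca ∩ Esperanza ∩ Farrukh: ∅.
Hana ∩ Mei ∩ Pita ∩ Bianca ∩ Esperanza ∩ Farrukh ∩ Leo: ∅.
There is no time when everyone is free.
There is no common window, so the total is 0 minutes.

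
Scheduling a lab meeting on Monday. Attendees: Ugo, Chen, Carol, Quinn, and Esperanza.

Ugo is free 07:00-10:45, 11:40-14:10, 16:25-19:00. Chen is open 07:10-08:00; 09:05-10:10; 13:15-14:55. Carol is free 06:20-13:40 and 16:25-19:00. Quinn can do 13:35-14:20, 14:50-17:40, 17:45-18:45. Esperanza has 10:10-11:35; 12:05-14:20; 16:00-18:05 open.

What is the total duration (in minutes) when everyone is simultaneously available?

Ugo ∩ Chen: 07:10-08:00, 09:05-10:10, 13:15-14:10.
Ugo ∩ Chen ∩ Carol: 07:10-08:00, 09:05-10:10, 13:15-13:40.
Ugo ∩ Chen ∩ Carol ∩ Quinn: 13:35-13:40.
Ugo ∩ Chen ∩ Carol ∩ Quinn ∩ Esperanza: 13:35-13:40.
That's a single block of 5 minutes.

5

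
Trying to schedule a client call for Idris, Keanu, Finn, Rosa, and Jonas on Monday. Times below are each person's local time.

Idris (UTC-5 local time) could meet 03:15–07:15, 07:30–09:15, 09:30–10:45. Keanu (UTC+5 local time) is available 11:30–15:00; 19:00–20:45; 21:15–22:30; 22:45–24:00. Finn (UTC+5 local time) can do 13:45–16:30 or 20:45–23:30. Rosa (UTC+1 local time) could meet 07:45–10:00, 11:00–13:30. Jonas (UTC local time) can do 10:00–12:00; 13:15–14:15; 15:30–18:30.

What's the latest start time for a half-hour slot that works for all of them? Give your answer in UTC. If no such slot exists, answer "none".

none

Idris in UTC: 08:15-12:15, 12:30-14:15, 14:30-15:45 (add 5h to convert from UTC-5).
Keanu in UTC: 06:30-10:00, 14:00-15:45, 16:15-17:30, 17:45-19:00 (subtract 5h to convert from UTC+5).
Finn in UTC: 08:45-11:30, 15:45-18:30 (subtract 5h to convert from UTC+5).
Rosa in UTC: 06:45-09:00, 10:00-12:30 (subtract 1h to convert from UTC+1).
Jonas in UTC: 10:00-12:00, 13:15-14:15, 15:30-18:30.
Idris ∩ Keanu: 08:15-10:00, 14:00-14:15, 14:30-15:45.
Idris ∩ Keanu ∩ Finn: 08:45-10:00.
Idris ∩ Keanu ∩ Finn ∩ Rosa: 08:45-09:00.
Idris ∩ Keanu ∩ Finn ∩ Rosa ∩ Jonas: ∅.
There is no time when everyone is free.
No common window is at least 30 minutes long.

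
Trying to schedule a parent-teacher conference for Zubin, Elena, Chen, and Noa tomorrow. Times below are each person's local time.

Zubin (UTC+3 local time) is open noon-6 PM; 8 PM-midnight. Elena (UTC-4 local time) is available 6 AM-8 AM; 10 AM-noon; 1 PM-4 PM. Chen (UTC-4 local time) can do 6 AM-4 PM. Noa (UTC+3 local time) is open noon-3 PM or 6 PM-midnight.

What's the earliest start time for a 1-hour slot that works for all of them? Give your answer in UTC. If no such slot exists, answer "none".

Zubin in UTC: 09:00-15:00, 17:00-21:00 (subtract 3h to convert from UTC+3).
Elena in UTC: 10:00-12:00, 14:00-16:00, 17:00-20:00 (add 4h to convert from UTC-4).
Chen in UTC: 10:00-20:00 (add 4h to convert from UTC-4).
Noa in UTC: 09:00-12:00, 15:00-21:00 (subtract 3h to convert from UTC+3).
Zubin ∩ Elena: 10:00-12:00, 14:00-15:00, 17:00-20:00.
Zubin ∩ Elena ∩ Chen: 10:00-12:00, 14:00-15:00, 17:00-20:00.
Zubin ∩ Elena ∩ Chen ∩ Noa: 10:00-12:00, 17:00-20:00.
The first common window of at least 60 minutes is 10:00-12:00, so the earliest start is 10:00.

10:00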